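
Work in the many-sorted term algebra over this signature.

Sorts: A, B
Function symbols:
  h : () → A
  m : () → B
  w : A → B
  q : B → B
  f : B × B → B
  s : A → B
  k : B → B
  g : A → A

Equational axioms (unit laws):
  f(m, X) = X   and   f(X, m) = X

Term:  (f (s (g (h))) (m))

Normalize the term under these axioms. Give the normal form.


normal form = (s (g (h)))

1. (f (s (g (h))) (m))  →  (s (g (h)))


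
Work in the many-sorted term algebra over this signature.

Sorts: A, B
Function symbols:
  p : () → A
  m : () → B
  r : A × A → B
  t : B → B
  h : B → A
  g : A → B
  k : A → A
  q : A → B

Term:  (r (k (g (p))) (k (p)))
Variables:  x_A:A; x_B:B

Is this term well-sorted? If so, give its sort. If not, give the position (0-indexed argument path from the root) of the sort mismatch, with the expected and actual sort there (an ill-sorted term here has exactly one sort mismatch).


ill-sorted at position [0, 0]: expected A, got B

      (p) : A
    (g (p)) : B
  (k (g (p))) : ✗ arg 0 at [0, 0] has sort B, expected A
    (p) : A
  (k (p)) : A


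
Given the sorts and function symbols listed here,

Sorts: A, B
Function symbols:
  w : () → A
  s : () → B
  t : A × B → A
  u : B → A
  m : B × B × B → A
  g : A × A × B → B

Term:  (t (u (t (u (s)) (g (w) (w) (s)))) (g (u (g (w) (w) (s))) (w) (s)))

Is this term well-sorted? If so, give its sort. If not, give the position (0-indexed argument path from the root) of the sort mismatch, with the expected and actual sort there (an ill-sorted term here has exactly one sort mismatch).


        (s) : B
      (u (s)) : A
        (w) : A
        (w) : A
        (s) : B
      (g (w) (w) (s)) : B
    (t (u (s)) (g (w) (w) (s))) : A
  (u (t (u (s)) (g (w) (w) (s)))) : ✗ arg 0 at [0, 0] has sort A, expected B
        (w) : A
        (w) : A
        (s) : B
      (g (w) (w) (s)) : B
    (u (g (w) (w) (s))) : A
    (w) : A
    (s) : B
  (g (u (g (w) (w) (s))) (w) (s)) : B

ill-sorted at position [0, 0]: expected B, got A


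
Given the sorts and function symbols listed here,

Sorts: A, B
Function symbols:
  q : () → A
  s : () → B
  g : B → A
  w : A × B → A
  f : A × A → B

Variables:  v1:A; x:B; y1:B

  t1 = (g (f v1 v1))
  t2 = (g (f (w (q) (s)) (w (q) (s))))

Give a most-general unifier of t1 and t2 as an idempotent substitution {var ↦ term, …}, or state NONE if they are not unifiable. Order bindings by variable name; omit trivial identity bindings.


{v1 ↦ (w (q) (s))}


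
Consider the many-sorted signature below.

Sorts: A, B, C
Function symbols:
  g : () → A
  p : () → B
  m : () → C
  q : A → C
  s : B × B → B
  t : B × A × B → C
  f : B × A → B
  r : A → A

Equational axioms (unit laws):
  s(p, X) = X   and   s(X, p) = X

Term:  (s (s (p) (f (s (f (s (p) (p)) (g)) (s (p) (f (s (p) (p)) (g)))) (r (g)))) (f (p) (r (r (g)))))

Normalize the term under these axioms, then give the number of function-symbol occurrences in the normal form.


1. (s (s (p) (f (s (f (s (p) (p)) (g)) (s (p) (f (s (p) (p)) (g)))) (r (g)))) (f (p) (r (r (g)))))  →  (s (f (s (f (s (p) (p)) (g)) (s (p) (f (s (p) (p)) (g)))) (r (g))) (f (p) (r (r (g)))))
2. (s (f (s (f (s (p) (p)) (g)) (s (p) (f (s (p) (p)) (g)))) (r (g))) (f (p) (r (r (g)))))  →  (s (f (s (f (p) (g)) (s (p) (f (s (p) (p)) (g)))) (r (g))) (f (p) (r (r (g)))))
3. (s (f (s (f (p) (g)) (s (p) (f (s (p) (p)) (g)))) (r (g))) (f (p) (r (r (g)))))  →  (s (f (s (f (p) (g)) (f (s (p) (p)) (g))) (r (g))) (f (p) (r (r (g)))))
4. (s (f (s (f (p) (g)) (f (s (p) (p)) (g))) (r (g))) (f (p) (r (r (g)))))  →  (s (f (s (f (p) (g)) (f (p) (g))) (r (g))) (f (p) (r (r (g)))))
normal form: (s (f (s (f (p) (g)) (f (p) (g))) (r (g))) (f (p) (r (r (g)))))

size = 16


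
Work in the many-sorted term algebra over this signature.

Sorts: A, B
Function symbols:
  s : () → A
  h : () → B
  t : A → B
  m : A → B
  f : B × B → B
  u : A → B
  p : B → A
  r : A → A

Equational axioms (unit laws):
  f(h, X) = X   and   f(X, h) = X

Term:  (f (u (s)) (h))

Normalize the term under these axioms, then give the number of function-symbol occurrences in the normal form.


size = 2

1. (f (u (s)) (h))  →  (u (s))
normal form: (u (s))


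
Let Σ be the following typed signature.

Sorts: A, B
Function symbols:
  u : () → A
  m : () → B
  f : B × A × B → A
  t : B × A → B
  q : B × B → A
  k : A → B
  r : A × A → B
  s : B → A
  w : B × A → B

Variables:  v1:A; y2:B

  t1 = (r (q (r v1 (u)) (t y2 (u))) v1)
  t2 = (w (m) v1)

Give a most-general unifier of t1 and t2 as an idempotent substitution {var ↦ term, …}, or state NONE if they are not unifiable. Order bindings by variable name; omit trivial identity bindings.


head clash or occurs-check failure — not unifiable

NONE (not unifiable)


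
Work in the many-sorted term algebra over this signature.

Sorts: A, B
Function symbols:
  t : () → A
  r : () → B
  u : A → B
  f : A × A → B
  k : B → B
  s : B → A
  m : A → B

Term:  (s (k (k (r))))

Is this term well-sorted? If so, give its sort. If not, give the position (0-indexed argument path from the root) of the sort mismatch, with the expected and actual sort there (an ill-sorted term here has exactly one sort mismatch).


well-sorted; sort = A

      (r) : B
    (k (r)) : B
  (k (k (r))) : B
(s (k (k (r)))) : A


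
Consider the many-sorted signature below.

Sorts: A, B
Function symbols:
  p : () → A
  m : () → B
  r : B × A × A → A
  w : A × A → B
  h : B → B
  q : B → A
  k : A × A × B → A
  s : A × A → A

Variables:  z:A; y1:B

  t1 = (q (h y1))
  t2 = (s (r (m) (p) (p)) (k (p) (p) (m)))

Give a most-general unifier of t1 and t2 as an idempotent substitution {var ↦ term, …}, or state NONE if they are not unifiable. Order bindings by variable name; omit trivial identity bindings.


NONE (not unifiable)

head clash or occurs-check failure — not unifiable


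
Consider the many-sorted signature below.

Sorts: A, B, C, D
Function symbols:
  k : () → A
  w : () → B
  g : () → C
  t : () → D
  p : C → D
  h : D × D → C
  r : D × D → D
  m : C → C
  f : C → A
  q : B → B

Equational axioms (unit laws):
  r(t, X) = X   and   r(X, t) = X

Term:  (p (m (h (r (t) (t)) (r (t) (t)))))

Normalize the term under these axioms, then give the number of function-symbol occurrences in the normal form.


size = 5

1. (p (m (h (r (t) (t)) (r (t) (t)))))  →  (p (m (h (t) (r (t) (t)))))
2. (p (m (h (t) (r (t) (t)))))  →  (p (m (h (t) (t))))
normal form: (p (m (h (t) (t))))


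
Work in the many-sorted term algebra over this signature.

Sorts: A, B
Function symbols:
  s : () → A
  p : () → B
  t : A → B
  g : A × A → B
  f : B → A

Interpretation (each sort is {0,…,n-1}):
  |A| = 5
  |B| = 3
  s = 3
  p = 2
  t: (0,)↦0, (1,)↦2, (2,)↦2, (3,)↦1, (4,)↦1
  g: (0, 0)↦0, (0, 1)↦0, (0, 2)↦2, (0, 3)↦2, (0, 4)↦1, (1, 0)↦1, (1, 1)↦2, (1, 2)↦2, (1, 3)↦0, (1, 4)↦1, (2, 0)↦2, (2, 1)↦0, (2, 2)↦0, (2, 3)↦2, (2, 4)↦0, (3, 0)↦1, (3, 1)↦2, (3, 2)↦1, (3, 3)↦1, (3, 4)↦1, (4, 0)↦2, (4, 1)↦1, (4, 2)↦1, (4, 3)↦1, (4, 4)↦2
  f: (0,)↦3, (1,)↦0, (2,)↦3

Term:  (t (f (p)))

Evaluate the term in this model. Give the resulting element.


  p = 2
  (f (p)) = f(2,) = 3
  (t (f (p))) = t(3,) = 1

value = 1


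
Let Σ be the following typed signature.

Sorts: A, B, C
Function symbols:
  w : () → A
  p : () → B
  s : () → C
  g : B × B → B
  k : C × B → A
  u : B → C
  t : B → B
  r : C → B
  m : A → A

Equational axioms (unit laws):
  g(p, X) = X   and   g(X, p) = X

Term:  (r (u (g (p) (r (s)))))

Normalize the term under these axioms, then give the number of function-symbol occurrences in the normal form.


1. (r (u (g (p) (r (s)))))  →  (r (u (r (s))))
normal form: (r (u (r (s))))

size = 4


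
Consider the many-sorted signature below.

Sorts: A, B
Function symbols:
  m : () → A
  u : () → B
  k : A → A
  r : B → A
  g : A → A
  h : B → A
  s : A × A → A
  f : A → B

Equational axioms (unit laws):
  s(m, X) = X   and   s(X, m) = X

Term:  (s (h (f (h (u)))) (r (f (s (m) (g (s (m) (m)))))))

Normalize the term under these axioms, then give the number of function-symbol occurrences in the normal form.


1. (s (h (f (h (u)))) (r (f (s (m) (g (s (m) (m)))))))  →  (s (h (f (h (u)))) (r (f (g (s (m) (m))))))
2. (s (h (f (h (u)))) (r (f (g (s (m) (m))))))  →  (s (h (f (h (u)))) (r (f (g (m)))))
normal form: (s (h (f (h (u)))) (r (f (g (m)))))

size = 9


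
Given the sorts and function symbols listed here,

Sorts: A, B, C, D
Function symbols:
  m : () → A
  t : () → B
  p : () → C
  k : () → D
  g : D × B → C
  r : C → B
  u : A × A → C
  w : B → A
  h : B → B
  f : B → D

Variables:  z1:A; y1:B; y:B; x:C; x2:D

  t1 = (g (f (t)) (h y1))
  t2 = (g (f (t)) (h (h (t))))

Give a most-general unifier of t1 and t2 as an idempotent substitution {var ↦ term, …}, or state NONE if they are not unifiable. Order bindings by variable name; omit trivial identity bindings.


{y1 ↦ (h (t))}


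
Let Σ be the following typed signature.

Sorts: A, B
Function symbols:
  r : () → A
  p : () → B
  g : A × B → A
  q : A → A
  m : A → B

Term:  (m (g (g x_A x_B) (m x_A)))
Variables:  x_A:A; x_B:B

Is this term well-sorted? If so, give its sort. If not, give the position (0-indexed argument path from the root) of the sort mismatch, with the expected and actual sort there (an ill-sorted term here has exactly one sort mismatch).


well-sorted; sort = B

      x_A : A
      x_B : B
    (g x_A x_B) : A
      x_A : A
    (m x_A) : B
  (g (g x_A x_B) (m x_A)) : A
(m (g (g x_A x_B) (m x_A))) : B


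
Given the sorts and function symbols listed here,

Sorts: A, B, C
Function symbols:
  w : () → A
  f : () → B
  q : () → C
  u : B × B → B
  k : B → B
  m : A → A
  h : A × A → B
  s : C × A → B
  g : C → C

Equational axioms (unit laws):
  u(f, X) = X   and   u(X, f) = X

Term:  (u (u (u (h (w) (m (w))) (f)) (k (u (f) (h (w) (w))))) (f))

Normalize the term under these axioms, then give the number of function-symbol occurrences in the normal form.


size = 9

1. (u (u (u (h (w) (m (w))) (f)) (k (u (f) (h (w) (w))))) (f))  →  (u (u (h (w) (m (w))) (f)) (k (u (f) (h (w) (w)))))
2. (u (u (h (w) (m (w))) (f)) (k (u (f) (h (w) (w)))))  →  (u (h (w) (m (w))) (k (u (f) (h (w) (w)))))
3. (u (h (w) (m (w))) (k (u (f) (h (w) (w)))))  →  (u (h (w) (m (w))) (k (h (w) (w))))
normal form: (u (h (w) (m (w))) (k (h (w) (w))))


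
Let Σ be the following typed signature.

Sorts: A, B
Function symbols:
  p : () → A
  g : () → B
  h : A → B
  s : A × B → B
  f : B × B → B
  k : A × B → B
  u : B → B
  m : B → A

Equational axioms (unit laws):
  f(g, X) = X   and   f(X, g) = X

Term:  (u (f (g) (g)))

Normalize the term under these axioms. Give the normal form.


normal form = (u (g))

1. (u (f (g) (g)))  →  (u (g))


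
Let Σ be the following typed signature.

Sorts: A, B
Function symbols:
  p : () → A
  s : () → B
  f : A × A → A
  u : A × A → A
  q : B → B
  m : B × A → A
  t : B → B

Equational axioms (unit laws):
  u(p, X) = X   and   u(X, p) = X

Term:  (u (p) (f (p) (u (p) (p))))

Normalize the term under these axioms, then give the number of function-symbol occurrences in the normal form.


1. (u (p) (f (p) (u (p) (p))))  →  (f (p) (u (p) (p)))
2. (f (p) (u (p) (p)))  →  (f (p) (p))
normal form: (f (p) (p))

size = 3


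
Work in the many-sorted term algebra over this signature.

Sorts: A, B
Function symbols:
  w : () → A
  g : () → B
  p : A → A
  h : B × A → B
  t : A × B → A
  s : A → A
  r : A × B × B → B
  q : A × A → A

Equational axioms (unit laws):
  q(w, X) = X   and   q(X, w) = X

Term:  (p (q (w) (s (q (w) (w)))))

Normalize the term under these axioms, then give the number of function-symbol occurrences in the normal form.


1. (p (q (w) (s (q (w) (w)))))  →  (p (s (q (w) (w))))
2. (p (s (q (w) (w))))  →  (p (s (w)))
normal form: (p (s (w)))

size = 3


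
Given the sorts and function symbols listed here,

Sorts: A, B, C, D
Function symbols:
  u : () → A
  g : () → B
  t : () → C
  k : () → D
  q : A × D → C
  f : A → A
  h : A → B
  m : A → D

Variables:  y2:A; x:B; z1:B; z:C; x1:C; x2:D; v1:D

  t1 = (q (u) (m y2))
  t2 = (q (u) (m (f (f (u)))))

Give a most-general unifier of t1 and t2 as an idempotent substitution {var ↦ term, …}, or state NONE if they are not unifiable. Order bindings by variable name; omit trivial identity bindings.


{y2 ↦ (f (f (u)))}


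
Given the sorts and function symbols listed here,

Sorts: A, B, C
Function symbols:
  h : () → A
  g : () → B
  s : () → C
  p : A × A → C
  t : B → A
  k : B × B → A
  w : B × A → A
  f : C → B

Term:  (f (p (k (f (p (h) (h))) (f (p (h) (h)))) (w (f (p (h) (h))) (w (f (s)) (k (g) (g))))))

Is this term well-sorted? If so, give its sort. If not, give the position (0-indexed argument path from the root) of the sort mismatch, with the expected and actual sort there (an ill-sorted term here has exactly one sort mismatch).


well-sorted; sort = B

          (h) : A
          (h) : A
        (p (h) (h)) : C
      (f (p (h) (h))) : B
          (h) : A
          (h) : A
        (p (h) (h)) : C
      (f (p (h) (h))) : B
    (k (f (p (h) (h))) (f (p (h) (h)))) : A
          (h) : A
          (h) : A
        (p (h) (h)) : C
      (f (p (h) (h))) : B
          (s) : C
        (f (s)) : B
          (g) : B
          (g) : B
        (k (g) (g)) : A
      (w (f (s)) (k (g) (g))) : A
    (w (f (p (h) (h))) (w (f (s)) (k (g) (g)))) : A
  (p (k (f (p (h) (h))) (f (p (h) (h)))) (w (f (p (h) (h))) (w (f (s)) (k (g) (g))))) : C
(f (p (k (f (p (h) (h))) (f (p (h) (h)))) (w (f (p (h) (h))) (w (f (s)) (k (g) (g)))))) : B


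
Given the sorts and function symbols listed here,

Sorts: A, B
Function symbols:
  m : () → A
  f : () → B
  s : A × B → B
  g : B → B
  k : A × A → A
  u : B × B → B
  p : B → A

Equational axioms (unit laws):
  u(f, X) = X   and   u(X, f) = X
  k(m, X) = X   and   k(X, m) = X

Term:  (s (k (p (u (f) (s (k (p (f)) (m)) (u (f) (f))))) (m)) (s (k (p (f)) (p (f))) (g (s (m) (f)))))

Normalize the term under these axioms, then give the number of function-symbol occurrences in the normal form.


1. (s (k (p (u (f) (s (k (p (f)) (m)) (u (f) (f))))) (m)) (s (k (p (f)) (p (f))) (g (s (m) (f)))))  →  (s (p (u (f) (s (k (p (f)) (m)) (u (f) (f))))) (s (k (p (f)) (p (f))) (g (s (m) (f)))))
2. (s (p (u (f) (s (k (p (f)) (m)) (u (f) (f))))) (s (k (p (f)) (p (f))) (g (s (m) (f)))))  →  (s (p (s (k (p (f)) (m)) (u (f) (f)))) (s (k (p (f)) (p (f))) (g (s (m) (f)))))
3. (s (p (s (k (p (f)) (m)) (u (f) (f)))) (s (k (p (f)) (p (f))) (g (s (m) (f)))))  →  (s (p (s (p (f)) (u (f) (f)))) (s (k (p (f)) (p (f))) (g (s (m) (f)))))
4. (s (p (s (p (f)) (u (f) (f)))) (s (k (p (f)) (p (f))) (g (s (m) (f)))))  →  (s (p (s (p (f)) (f))) (s (k (p (f)) (p (f))) (g (s (m) (f)))))
normal form: (s (p (s (p (f)) (f))) (s (k (p (f)) (p (f))) (g (s (m) (f)))))

size = 16


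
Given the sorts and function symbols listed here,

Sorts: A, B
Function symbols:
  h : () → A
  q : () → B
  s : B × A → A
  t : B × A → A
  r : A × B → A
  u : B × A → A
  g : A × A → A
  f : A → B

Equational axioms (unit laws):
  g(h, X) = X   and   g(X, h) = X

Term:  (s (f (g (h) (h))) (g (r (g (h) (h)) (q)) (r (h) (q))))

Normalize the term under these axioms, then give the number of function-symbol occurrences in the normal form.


size = 10

1. (s (f (g (h) (h))) (g (r (g (h) (h)) (q)) (r (h) (q))))  →  (s (f (h)) (g (r (g (h) (h)) (q)) (r (h) (q))))
2. (s (f (h)) (g (r (g (h) (h)) (q)) (r (h) (q))))  →  (s (f (h)) (g (r (h) (q)) (r (h) (q))))
normal form: (s (f (h)) (g (r (h) (q)) (r (h) (q))))


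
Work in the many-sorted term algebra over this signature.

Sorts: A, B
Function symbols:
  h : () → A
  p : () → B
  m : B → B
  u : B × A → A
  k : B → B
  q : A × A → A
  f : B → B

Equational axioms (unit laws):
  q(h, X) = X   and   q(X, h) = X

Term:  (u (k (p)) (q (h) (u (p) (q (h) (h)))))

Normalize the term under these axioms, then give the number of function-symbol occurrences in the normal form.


size = 6

1. (u (k (p)) (q (h) (u (p) (q (h) (h)))))  →  (u (k (p)) (u (p) (q (h) (h))))
2. (u (k (p)) (u (p) (q (h) (h))))  →  (u (k (p)) (u (p) (h)))
normal form: (u (k (p)) (u (p) (h)))


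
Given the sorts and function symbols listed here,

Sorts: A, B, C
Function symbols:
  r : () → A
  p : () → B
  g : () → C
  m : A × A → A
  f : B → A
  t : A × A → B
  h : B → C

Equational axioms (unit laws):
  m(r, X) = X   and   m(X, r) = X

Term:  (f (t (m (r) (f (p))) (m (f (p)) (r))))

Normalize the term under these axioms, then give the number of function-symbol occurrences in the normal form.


size = 6

1. (f (t (m (r) (f (p))) (m (f (p)) (r))))  →  (f (t (f (p)) (m (f (p)) (r))))
2. (f (t (f (p)) (m (f (p)) (r))))  →  (f (t (f (p)) (f (p))))
normal form: (f (t (f (p)) (f (p))))


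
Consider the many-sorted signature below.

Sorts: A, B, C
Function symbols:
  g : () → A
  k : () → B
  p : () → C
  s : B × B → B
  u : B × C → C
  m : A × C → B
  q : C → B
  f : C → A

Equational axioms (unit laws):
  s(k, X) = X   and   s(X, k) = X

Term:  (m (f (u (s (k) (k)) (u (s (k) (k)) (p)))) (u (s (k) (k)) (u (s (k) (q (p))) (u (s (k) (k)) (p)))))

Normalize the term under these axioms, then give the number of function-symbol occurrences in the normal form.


1. (m (f (u (s (k) (k)) (u (s (k) (k)) (p)))) (u (s (k) (k)) (u (s (k) (q (p))) (u (s (k) (k)) (p)))))  →  (m (f (u (k) (u (s (k) (k)) (p)))) (u (s (k) (k)) (u (s (k) (q (p))) (u (s (k) (k)) (p)))))
2. (m (f (u (k) (u (s (k) (k)) (p)))) (u (s (k) (k)) (u (s (k) (q (p))) (u (s (k) (k)) (p)))))  →  (m (f (u (k) (u (k) (p)))) (u (s (k) (k)) (u (s (k) (q (p))) (u (s (k) (k)) (p)))))
3. (m (f (u (k) (u (k) (p)))) (u (s (k) (k)) (u (s (k) (q (p))) (u (s (k) (k)) (p)))))  →  (m (f (u (k) (u (k) (p)))) (u (k) (u (s (k) (q (p))) (u (s (k) (k)) (p)))))
4. (m (f (u (k) (u (k) (p)))) (u (k) (u (s (k) (q (p))) (u (s (k) (k)) (p)))))  →  (m (f (u (k) (u (k) (p)))) (u (k) (u (q (p)) (u (s (k) (k)) (p)))))
5. (m (f (u (k) (u (k) (p)))) (u (k) (u (q (p)) (u (s (k) (k)) (p)))))  →  (m (f (u (k) (u (k) (p)))) (u (k) (u (q (p)) (u (k) (p)))))
normal form: (m (f (u (k) (u (k) (p)))) (u (k) (u (q (p)) (u (k) (p)))))

size = 15


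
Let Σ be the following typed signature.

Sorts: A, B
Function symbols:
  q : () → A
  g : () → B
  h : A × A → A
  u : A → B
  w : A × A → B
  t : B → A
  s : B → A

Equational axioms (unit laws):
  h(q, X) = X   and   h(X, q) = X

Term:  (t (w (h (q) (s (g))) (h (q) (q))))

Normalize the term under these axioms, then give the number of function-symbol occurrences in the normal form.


size = 5

1. (t (w (h (q) (s (g))) (h (q) (q))))  →  (t (w (s (g)) (h (q) (q))))
2. (t (w (s (g)) (h (q) (q))))  →  (t (w (s (g)) (q)))
normal form: (t (w (s (g)) (q)))


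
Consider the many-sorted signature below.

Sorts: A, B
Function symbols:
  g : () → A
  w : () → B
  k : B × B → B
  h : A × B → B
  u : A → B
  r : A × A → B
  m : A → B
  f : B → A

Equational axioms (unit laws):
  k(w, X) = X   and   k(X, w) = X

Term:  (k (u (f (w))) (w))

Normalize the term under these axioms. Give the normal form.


1. (k (u (f (w))) (w))  →  (u (f (w)))

normal form = (u (f (w)))


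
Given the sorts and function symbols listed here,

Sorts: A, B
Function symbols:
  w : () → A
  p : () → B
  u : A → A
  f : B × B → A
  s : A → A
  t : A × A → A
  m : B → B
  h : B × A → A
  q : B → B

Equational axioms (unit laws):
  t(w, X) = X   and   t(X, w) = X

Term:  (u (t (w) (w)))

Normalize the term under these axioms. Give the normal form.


normal form = (u (w))

1. (u (t (w) (w)))  →  (u (w))


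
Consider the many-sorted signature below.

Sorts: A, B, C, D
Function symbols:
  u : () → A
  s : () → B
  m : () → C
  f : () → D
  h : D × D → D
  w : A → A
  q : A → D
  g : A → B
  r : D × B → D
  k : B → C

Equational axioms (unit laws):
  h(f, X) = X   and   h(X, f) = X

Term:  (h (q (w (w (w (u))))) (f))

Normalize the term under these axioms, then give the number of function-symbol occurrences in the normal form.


1. (h (q (w (w (w (u))))) (f))  →  (q (w (w (w (u)))))
normal form: (q (w (w (w (u)))))

size = 5


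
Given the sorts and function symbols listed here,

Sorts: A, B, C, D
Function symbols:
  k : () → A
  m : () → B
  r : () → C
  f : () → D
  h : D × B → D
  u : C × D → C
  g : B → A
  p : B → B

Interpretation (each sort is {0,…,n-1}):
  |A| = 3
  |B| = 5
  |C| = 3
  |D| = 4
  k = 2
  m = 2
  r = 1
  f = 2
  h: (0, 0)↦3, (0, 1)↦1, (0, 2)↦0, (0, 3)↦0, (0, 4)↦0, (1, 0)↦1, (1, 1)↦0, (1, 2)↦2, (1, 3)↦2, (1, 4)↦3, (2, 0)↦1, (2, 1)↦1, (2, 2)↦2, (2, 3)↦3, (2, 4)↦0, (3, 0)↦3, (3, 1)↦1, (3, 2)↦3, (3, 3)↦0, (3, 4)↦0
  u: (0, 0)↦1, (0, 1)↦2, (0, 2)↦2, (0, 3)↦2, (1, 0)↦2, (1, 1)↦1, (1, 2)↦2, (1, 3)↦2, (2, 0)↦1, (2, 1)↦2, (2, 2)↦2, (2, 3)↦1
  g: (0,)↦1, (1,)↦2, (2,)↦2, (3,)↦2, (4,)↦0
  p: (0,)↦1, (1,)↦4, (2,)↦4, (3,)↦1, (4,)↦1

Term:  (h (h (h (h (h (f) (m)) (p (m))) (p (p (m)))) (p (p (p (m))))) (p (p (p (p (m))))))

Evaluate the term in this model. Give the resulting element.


  f = 2
  m = 2
  (h (f) (m)) = h(2, 2) = 2
  m = 2
  (p (m)) = p(2,) = 4
  (h (h (f) (m)) (p (m))) = h(2, 4) = 0
  m = 2
  (p (m)) = p(2,) = 4
  (p (p (m))) = p(4,) = 1
  (h (h (h (f) (m)) (p (m))) (p (p (m)))) = h(0, 1) = 1
  m = 2
  (p (m)) = p(2,) = 4
  (p (p (m))) = p(4,) = 1
  (p (p (p (m)))) = p(1,) = 4
  (h (h (h (h (f) (m)) (p (m))) (p (p (m)))) (p (p (p (m))))) = h(1, 4) = 3
  m = 2
  (p (m)) = p(2,) = 4
  (p (p (m))) = p(4,) = 1
  (p (p (p (m)))) = p(1,) = 4
  (p (p (p (p (m))))) = p(4,) = 1
  (h (h (h (h (h (f) (m)) (p (m))) (p (p (m)))) (p (p (p (m))))) (p (p (p (p (m)))))) = h(3, 1) = 1

value = 1


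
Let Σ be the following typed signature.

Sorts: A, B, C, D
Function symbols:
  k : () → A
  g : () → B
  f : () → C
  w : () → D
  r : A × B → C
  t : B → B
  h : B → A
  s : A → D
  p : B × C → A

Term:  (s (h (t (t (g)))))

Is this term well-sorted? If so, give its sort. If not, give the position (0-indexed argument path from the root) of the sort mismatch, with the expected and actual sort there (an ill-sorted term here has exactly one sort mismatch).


        (g) : B
      (t (g)) : B
    (t (t (g))) : B
  (h (t (t (g)))) : A
(s (h (t (t (g))))) : D

well-sorted; sort = D


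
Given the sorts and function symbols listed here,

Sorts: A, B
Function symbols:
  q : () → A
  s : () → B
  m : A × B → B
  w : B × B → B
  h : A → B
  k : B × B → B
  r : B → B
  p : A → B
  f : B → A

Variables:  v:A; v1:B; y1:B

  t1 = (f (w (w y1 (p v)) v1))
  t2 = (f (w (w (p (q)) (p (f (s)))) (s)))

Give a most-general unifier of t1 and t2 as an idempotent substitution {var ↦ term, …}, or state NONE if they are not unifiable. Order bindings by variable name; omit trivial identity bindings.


{v ↦ (f (s)), v1 ↦ (s), y1 ↦ (p (q))}


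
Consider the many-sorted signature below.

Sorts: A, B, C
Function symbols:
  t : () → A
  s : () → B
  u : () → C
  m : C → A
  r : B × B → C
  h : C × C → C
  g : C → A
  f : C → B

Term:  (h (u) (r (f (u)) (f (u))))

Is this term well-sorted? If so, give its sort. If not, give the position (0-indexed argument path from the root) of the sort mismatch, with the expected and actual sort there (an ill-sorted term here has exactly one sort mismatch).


  (u) : C
      (u) : C
    (f (u)) : B
      (u) : C
    (f (u)) : B
  (r (f (u)) (f (u))) : C
(h (u) (r (f (u)) (f (u)))) : C

well-sorted; sort = C


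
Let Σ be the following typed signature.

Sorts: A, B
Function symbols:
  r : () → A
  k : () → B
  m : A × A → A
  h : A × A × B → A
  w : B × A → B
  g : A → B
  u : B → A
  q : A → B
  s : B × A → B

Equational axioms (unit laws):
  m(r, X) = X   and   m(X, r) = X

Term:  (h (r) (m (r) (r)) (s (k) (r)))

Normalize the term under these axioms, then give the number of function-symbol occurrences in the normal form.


size = 6

1. (h (r) (m (r) (r)) (s (k) (r)))  →  (h (r) (r) (s (k) (r)))
normal form: (h (r) (r) (s (k) (r)))


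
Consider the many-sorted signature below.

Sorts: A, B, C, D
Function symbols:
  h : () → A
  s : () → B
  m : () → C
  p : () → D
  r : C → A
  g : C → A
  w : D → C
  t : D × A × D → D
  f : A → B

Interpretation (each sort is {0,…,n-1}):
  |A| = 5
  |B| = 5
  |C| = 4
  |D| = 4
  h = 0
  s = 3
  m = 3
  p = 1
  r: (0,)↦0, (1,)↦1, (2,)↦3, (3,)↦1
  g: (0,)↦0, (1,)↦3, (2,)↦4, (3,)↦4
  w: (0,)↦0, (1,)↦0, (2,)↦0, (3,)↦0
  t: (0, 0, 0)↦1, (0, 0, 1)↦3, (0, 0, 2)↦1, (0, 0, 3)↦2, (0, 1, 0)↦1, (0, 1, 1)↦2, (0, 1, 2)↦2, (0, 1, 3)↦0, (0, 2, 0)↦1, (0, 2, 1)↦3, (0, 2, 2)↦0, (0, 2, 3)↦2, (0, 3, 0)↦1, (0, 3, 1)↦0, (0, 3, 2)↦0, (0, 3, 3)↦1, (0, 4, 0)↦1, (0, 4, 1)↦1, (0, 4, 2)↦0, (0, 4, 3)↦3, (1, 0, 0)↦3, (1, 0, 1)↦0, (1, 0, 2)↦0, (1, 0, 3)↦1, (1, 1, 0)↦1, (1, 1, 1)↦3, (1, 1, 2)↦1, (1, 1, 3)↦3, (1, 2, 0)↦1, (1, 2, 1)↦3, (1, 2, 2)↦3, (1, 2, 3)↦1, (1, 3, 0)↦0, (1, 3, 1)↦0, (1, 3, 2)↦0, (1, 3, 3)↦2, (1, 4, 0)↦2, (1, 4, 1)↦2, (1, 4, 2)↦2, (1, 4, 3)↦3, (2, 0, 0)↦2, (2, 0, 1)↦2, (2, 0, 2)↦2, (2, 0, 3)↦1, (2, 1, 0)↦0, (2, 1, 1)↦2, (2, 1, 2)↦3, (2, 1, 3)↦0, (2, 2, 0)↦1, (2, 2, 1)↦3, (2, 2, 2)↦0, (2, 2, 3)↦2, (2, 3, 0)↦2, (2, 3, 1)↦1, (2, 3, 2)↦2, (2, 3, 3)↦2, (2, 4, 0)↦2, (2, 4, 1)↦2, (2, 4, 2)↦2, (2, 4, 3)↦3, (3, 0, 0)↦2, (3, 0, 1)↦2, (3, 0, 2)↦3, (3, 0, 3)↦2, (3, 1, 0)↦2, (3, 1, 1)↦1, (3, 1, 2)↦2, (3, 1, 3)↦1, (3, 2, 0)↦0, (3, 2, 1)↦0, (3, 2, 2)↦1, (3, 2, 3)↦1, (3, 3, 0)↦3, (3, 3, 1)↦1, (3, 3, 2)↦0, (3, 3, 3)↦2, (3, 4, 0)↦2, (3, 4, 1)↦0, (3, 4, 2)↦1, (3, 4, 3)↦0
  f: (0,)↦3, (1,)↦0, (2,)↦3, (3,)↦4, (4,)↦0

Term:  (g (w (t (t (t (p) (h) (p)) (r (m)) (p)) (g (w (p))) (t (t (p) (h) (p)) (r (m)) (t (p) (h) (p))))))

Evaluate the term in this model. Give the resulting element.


  p = 1
  h = 0
  p = 1
  (t (p) (h) (p)) = t(1, 0, 1) = 0
  m = 3
  (r (m)) = r(3,) = 1
  p = 1
  (t (t (p) (h) (p)) (r (m)) (p)) = t(0, 1, 1) = 2
  p = 1
  (w (p)) = w(1,) = 0
  (g (w (p))) = g(0,) = 0
  p = 1
  h = 0
  p = 1
  (t (p) (h) (p)) = t(1, 0, 1) = 0
  m = 3
  (r (m)) = r(3,) = 1
  p = 1
  h = 0
  p = 1
  (t (p) (h) (p)) = t(1, 0, 1) = 0
  (t (t (p) (h) (p)) (r (m)) (t (p) (h) (p))) = t(0, 1, 0) = 1
  (t (t (t (p) (h) (p)) (r (m)) (p)) (g (w (p))) (t (t (p) (h) (p)) (r (m)) (t (p) (h) (p)))) = t(2, 0, 1) = 2
  (w (t (t (t (p) (h) (p)) (r (m)) (p)) (g (w (p))) (t (t (p) (h) (p)) (r (m)) (t (p) (h) (p))))) = w(2,) = 0
  (g (w (t (t (t (p) (h) (p)) (r (m)) (p)) (g (w (p))) (t (t (p) (h) (p)) (r (m)) (t (p) (h) (p)))))) = g(0,) = 0

value = 0


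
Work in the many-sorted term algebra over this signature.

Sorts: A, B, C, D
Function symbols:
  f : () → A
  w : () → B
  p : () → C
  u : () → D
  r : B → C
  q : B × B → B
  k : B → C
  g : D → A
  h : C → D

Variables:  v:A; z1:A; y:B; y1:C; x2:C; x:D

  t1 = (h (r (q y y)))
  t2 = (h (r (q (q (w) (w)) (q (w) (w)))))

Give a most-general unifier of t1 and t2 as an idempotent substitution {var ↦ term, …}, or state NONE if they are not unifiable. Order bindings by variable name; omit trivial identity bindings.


{y ↦ (q (w) (w))}


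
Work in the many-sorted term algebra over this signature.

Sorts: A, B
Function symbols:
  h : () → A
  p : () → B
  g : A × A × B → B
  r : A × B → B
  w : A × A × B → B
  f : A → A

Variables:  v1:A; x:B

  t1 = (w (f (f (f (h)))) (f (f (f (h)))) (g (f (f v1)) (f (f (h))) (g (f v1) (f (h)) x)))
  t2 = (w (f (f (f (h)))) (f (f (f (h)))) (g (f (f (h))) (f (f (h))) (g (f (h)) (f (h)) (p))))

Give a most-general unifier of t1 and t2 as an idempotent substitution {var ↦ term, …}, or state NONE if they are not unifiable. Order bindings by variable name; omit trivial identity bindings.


{v1 ↦ (h), x ↦ (p)}


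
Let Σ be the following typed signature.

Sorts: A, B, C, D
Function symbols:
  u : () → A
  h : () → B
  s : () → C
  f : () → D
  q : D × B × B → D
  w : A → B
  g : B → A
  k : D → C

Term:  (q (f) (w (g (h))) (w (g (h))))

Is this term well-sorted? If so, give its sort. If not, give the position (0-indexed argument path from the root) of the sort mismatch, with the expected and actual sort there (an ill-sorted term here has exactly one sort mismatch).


well-sorted; sort = D

  (f) : D
      (h) : B
    (g (h)) : A
  (w (g (h))) : B
      (h) : B
    (g (h)) : A
  (w (g (h))) : B
(q (f) (w (g (h))) (w (g (h)))) : D


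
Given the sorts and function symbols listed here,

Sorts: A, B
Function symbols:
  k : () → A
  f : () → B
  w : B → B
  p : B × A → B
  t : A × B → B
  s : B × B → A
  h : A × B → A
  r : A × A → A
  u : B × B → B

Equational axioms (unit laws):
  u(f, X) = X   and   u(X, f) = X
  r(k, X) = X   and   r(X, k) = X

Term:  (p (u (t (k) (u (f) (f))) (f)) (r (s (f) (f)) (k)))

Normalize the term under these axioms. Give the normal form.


normal form = (p (t (k) (f)) (s (f) (f)))

1. (p (u (t (k) (u (f) (f))) (f)) (r (s (f) (f)) (k)))  →  (p (t (k) (u (f) (f))) (r (s (f) (f)) (k)))
2. (p (t (k) (u (f) (f))) (r (s (f) (f)) (k)))  →  (p (t (k) (f)) (r (s (f) (f)) (k)))
3. (p (t (k) (f)) (r (s (f) (f)) (k)))  →  (p (t (k) (f)) (s (f) (f)))


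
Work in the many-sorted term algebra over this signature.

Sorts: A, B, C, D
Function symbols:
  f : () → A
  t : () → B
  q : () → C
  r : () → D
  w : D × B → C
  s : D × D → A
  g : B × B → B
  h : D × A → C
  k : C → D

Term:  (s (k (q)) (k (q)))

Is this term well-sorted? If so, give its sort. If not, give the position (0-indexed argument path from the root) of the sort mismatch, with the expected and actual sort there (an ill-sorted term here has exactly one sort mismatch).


    (q) : C
  (k (q)) : D
    (q) : C
  (k (q)) : D
(s (k (q)) (k (q))) : A

well-sorted; sort = A


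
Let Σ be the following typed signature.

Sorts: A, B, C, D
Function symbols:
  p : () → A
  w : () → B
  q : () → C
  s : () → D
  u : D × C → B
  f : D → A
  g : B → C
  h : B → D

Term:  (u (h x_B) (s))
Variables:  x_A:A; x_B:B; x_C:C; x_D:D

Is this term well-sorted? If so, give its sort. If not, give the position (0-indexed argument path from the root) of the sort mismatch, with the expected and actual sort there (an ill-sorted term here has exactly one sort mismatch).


ill-sorted at position [1]: expected C, got D

    x_B : B
  (h x_B) : D
  (s) : D
(u (h x_B) (s)) : ✗ arg 1 at [1] has sort D, expected C


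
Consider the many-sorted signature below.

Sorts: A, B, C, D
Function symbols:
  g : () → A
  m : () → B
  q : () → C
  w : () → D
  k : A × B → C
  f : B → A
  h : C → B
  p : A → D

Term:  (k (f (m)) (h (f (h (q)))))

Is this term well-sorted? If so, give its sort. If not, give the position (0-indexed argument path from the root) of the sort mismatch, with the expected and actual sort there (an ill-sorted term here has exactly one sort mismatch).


ill-sorted at position [1, 0]: expected C, got A

    (m) : B
  (f (m)) : A
        (q) : C
      (h (q)) : B
    (f (h (q))) : A
  (h (f (h (q)))) : ✗ arg 0 at [1, 0] has sort A, expected C


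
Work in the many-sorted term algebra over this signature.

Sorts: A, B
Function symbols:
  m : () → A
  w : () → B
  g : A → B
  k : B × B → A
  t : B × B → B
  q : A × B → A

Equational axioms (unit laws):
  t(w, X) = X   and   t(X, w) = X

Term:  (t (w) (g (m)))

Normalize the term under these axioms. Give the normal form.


normal form = (g (m))

1. (t (w) (g (m)))  →  (g (m))


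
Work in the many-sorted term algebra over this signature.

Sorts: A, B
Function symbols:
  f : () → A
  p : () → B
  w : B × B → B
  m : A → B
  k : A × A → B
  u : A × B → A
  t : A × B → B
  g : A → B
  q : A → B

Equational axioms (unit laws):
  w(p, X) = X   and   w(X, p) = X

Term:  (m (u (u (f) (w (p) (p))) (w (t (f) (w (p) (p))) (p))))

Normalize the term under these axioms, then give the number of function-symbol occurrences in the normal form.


size = 8

1. (m (u (u (f) (w (p) (p))) (w (t (f) (w (p) (p))) (p))))  →  (m (u (u (f) (p)) (w (t (f) (w (p) (p))) (p))))
2. (m (u (u (f) (p)) (w (t (f) (w (p) (p))) (p))))  →  (m (u (u (f) (p)) (t (f) (w (p) (p)))))
3. (m (u (u (f) (p)) (t (f) (w (p) (p)))))  →  (m (u (u (f) (p)) (t (f) (p))))
normal form: (m (u (u (f) (p)) (t (f) (p))))


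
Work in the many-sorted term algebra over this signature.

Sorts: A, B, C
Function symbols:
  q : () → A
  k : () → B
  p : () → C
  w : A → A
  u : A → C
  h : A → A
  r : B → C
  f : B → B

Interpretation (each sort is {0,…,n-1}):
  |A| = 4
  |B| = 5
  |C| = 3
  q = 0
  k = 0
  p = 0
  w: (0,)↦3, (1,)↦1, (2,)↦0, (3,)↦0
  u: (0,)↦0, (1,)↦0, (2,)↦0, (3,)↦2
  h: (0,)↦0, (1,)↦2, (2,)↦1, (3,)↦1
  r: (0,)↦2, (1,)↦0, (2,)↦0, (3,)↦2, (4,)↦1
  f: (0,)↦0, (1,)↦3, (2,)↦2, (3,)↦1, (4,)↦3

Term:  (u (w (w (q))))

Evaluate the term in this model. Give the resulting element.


  q = 0
  (w (q)) = w(0,) = 3
  (w (w (q))) = w(3,) = 0
  (u (w (w (q)))) = u(0,) = 0

value = 0


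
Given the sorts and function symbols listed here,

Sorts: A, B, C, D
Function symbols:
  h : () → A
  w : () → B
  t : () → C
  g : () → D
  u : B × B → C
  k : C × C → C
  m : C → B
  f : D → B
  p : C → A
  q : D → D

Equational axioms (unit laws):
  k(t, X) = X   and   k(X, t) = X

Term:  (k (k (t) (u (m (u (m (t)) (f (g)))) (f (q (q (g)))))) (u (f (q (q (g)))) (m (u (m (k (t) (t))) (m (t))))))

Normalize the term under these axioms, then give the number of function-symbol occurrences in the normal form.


size = 23

1. (k (k (t) (u (m (u (m (t)) (f (g)))) (f (q (q (g)))))) (u (f (q (q (g)))) (m (u (m (k (t) (t))) (m (t))))))  →  (k (u (m (u (m (t)) (f (g)))) (f (q (q (g))))) (u (f (q (q (g)))) (m (u (m (k (t) (t))) (m (t))))))
2. (k (u (m (u (m (t)) (f (g)))) (f (q (q (g))))) (u (f (q (q (g)))) (m (u (m (k (t) (t))) (m (t))))))  →  (k (u (m (u (m (t)) (f (g)))) (f (q (q (g))))) (u (f (q (q (g)))) (m (u (m (t)) (m (t))))))
normal form: (k (u (m (u (m (t)) (f (g)))) (f (q (q (g))))) (u (f (q (q (g)))) (m (u (m (t)) (m (t))))))


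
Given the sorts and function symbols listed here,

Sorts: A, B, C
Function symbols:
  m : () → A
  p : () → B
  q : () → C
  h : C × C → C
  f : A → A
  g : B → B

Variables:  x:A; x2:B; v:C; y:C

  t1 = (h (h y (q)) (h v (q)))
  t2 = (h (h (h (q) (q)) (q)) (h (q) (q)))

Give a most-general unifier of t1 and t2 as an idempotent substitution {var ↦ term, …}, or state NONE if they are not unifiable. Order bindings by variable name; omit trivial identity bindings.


{v ↦ (q), y ↦ (h (q) (q))}


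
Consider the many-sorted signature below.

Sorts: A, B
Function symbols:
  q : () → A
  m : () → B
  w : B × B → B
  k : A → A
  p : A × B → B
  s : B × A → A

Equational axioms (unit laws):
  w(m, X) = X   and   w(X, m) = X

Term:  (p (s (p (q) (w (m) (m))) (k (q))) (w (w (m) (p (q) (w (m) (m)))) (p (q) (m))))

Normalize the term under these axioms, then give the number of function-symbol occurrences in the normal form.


size = 14

1. (p (s (p (q) (w (m) (m))) (k (q))) (w (w (m) (p (q) (w (m) (m)))) (p (q) (m))))  →  (p (s (p (q) (m)) (k (q))) (w (w (m) (p (q) (w (m) (m)))) (p (q) (m))))
2. (p (s (p (q) (m)) (k (q))) (w (w (m) (p (q) (w (m) (m)))) (p (q) (m))))  →  (p (s (p (q) (m)) (k (q))) (w (p (q) (w (m) (m))) (p (q) (m))))
3. (p (s (p (q) (m)) (k (q))) (w (p (q) (w (m) (m))) (p (q) (m))))  →  (p (s (p (q) (m)) (k (q))) (w (p (q) (m)) (p (q) (m))))
normal form: (p (s (p (q) (m)) (k (q))) (w (p (q) (m)) (p (q) (m))))


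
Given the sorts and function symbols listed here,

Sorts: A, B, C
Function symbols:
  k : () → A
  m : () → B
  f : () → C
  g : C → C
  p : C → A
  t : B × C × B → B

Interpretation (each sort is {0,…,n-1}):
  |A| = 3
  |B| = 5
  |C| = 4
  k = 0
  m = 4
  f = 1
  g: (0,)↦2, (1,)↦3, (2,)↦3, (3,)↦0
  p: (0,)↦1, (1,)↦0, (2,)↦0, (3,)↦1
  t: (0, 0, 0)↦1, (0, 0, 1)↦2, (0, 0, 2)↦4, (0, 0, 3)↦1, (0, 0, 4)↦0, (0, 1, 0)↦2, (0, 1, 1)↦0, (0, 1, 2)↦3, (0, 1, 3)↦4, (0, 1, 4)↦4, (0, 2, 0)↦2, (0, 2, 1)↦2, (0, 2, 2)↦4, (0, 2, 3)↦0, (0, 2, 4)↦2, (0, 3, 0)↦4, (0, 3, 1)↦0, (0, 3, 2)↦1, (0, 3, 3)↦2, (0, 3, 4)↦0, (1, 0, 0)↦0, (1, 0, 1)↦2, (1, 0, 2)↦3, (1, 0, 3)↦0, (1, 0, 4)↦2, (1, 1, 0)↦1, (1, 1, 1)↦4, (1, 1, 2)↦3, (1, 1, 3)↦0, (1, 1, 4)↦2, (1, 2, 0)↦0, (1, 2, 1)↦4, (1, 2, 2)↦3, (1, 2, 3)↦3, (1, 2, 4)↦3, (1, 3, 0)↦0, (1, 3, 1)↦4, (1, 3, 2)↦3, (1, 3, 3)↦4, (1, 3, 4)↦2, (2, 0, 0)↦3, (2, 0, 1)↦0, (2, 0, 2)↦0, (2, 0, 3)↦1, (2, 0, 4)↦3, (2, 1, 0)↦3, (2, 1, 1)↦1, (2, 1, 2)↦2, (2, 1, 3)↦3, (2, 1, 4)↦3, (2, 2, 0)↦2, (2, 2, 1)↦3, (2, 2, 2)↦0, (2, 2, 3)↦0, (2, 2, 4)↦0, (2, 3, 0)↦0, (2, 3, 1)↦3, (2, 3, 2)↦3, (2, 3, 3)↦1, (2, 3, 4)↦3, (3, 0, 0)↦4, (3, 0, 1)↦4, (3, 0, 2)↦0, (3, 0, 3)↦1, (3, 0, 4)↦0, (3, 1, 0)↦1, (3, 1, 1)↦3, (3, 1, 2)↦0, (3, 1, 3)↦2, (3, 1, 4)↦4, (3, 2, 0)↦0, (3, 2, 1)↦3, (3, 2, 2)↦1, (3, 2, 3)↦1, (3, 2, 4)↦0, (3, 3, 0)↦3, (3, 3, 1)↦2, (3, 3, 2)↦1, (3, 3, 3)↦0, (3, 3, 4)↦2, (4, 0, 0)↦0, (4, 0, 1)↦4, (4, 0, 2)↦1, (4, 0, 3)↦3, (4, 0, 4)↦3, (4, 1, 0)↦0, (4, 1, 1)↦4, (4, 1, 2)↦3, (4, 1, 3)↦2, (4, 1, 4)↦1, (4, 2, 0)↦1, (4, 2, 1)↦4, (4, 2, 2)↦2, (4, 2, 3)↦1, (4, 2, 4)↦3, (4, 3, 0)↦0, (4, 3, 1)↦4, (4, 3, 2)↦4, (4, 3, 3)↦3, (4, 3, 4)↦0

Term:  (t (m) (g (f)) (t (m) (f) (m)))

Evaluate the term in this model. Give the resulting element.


  m = 4
  f = 1
  (g (f)) = g(1,) = 3
  m = 4
  f = 1
  m = 4
  (t (m) (f) (m)) = t(4, 1, 4) = 1
  (t (m) (g (f)) (t (m) (f) (m))) = t(4, 3, 1) = 4

value = 4


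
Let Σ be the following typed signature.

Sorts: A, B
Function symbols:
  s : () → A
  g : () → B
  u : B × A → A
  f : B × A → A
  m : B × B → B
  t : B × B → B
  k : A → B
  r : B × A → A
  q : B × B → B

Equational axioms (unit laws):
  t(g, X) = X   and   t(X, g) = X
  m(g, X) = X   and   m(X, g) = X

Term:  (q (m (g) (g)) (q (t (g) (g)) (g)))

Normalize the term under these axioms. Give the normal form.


normal form = (q (g) (q (g) (g)))

1. (q (m (g) (g)) (q (t (g) (g)) (g)))  →  (q (g) (q (t (g) (g)) (g)))
2. (q (g) (q (t (g) (g)) (g)))  →  (q (g) (q (g) (g)))


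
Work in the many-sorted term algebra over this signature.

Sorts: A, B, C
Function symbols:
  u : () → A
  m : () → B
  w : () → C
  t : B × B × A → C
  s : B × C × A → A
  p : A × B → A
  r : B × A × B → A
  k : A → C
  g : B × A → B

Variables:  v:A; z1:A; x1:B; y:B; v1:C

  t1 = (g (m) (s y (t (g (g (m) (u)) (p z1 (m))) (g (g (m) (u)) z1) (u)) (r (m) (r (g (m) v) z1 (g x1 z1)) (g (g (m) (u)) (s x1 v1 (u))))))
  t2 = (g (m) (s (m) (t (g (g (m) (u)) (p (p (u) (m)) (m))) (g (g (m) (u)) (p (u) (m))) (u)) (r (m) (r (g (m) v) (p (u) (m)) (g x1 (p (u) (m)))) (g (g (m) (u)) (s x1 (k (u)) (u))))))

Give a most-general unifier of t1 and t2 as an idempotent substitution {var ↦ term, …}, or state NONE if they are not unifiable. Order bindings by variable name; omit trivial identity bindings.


{v1 ↦ (k (u)), y ↦ (m), z1 ↦ (p (u) (m))}


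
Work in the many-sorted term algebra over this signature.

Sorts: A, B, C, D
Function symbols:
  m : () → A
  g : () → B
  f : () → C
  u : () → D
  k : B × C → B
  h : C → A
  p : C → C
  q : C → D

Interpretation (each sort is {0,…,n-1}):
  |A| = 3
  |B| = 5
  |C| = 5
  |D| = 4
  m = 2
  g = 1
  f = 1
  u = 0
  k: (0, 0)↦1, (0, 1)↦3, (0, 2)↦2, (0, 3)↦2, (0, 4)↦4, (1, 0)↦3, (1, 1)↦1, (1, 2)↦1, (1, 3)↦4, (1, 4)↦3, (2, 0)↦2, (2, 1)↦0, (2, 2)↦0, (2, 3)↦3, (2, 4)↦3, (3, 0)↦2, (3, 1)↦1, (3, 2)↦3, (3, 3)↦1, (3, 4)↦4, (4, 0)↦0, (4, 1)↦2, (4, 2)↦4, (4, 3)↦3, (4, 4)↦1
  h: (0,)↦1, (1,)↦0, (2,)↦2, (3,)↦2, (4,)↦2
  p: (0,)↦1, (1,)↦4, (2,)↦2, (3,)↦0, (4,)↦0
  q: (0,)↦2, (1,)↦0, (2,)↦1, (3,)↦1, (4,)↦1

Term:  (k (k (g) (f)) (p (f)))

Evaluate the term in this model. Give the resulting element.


value = 3

  g = 1
  f = 1
  (k (g) (f)) = k(1, 1) = 1
  f = 1
  (p (f)) = p(1,) = 4
  (k (k (g) (f)) (p (f))) = k(1, 4) = 3
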